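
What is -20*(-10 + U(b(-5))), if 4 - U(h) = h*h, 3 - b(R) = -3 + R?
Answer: 2540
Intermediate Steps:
b(R) = 6 - R (b(R) = 3 - (-3 + R) = 3 + (3 - R) = 6 - R)
U(h) = 4 - h² (U(h) = 4 - h*h = 4 - h²)
-20*(-10 + U(b(-5))) = -20*(-10 + (4 - (6 - 1*(-5))²)) = -20*(-10 + (4 - (6 + 5)²)) = -20*(-10 + (4 - 1*11²)) = -20*(-10 + (4 - 1*121)) = -20*(-10 + (4 - 121)) = -20*(-10 - 117) = -20*(-127) = 2540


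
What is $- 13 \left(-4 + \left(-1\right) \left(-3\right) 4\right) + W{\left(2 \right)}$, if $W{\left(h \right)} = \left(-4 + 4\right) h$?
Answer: $-104$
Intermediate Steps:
$W{\left(h \right)} = 0$ ($W{\left(h \right)} = 0 h = 0$)
$- 13 \left(-4 + \left(-1\right) \left(-3\right) 4\right) + W{\left(2 \right)} = - 13 \left(-4 + \left(-1\right) \left(-3\right) 4\right) + 0 = - 13 \left(-4 + 3 \cdot 4\right) + 0 = - 13 \left(-4 + 12\right) + 0 = \left(-13\right) 8 + 0 = -104 + 0 = -104$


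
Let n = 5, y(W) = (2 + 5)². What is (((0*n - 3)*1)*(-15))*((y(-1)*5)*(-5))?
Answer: -55125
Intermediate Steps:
y(W) = 49 (y(W) = 7² = 49)
(((0*n - 3)*1)*(-15))*((y(-1)*5)*(-5)) = (((0*5 - 3)*1)*(-15))*((49*5)*(-5)) = (((0 - 3)*1)*(-15))*(245*(-5)) = (-3*1*(-15))*(-1225) = -3*(-15)*(-1225) = 45*(-1225) = -55125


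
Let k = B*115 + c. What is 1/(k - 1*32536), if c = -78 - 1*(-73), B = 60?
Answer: -1/25641 ≈ -3.9000e-5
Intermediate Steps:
c = -5 (c = -78 + 73 = -5)
k = 6895 (k = 60*115 - 5 = 6900 - 5 = 6895)
1/(k - 1*32536) = 1/(6895 - 1*32536) = 1/(6895 - 32536) = 1/(-25641) = -1/25641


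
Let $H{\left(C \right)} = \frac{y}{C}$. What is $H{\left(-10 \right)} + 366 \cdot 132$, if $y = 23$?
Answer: $\frac{483097}{10} \approx 48310.0$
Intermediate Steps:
$H{\left(C \right)} = \frac{23}{C}$
$H{\left(-10 \right)} + 366 \cdot 132 = \frac{23}{-10} + 366 \cdot 132 = 23 \left(- \frac{1}{10}\right) + 48312 = - \frac{23}{10} + 48312 = \frac{483097}{10}$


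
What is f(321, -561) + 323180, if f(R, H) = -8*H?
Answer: 327668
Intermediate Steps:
f(321, -561) + 323180 = -8*(-561) + 323180 = 4488 + 323180 = 327668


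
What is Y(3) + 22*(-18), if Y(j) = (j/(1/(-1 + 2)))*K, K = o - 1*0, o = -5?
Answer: -411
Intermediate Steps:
K = -5 (K = -5 - 1*0 = -5 + 0 = -5)
Y(j) = -5*j (Y(j) = (j/(1/(-1 + 2)))*(-5) = (j/(1/1))*(-5) = (j/1)*(-5) = (j*1)*(-5) = j*(-5) = -5*j)
Y(3) + 22*(-18) = -5*3 + 22*(-18) = -15 - 396 = -411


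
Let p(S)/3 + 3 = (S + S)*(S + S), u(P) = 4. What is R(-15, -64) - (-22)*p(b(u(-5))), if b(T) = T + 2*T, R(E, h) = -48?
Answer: 37770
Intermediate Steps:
b(T) = 3*T
p(S) = -9 + 12*S**2 (p(S) = -9 + 3*((S + S)*(S + S)) = -9 + 3*((2*S)*(2*S)) = -9 + 3*(4*S**2) = -9 + 12*S**2)
R(-15, -64) - (-22)*p(b(u(-5))) = -48 - (-22)*(-9 + 12*(3*4)**2) = -48 - (-22)*(-9 + 12*12**2) = -48 - (-22)*(-9 + 12*144) = -48 - (-22)*(-9 + 1728) = -48 - (-22)*1719 = -48 - 1*(-37818) = -48 + 37818 = 37770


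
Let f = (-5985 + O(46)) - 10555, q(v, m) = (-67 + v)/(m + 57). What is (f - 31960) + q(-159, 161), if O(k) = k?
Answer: -5281599/109 ≈ -48455.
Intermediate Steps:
q(v, m) = (-67 + v)/(57 + m)
f = -16494 (f = (-5985 + 46) - 10555 = -5939 - 10555 = -16494)
(f - 31960) + q(-159, 161) = (-16494 - 31960) + (-67 - 159)/(57 + 161) = -48454 - 226/218 = -48454 + (1/218)*(-226) = -48454 - 113/109 = -5281599/109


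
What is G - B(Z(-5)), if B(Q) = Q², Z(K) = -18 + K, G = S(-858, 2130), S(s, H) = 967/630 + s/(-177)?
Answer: -19425697/37170 ≈ -522.62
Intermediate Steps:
S(s, H) = 967/630 - s/177 (S(s, H) = 967*(1/630) + s*(-1/177) = 967/630 - s/177)
G = 237233/37170 (G = 967/630 - 1/177*(-858) = 967/630 + 286/59 = 237233/37170 ≈ 6.3824)
G - B(Z(-5)) = 237233/37170 - (-18 - 5)² = 237233/37170 - 1*(-23)² = 237233/37170 - 1*529 = 237233/37170 - 529 = -19425697/37170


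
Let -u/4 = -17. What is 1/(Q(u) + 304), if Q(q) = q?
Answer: 1/372 ≈ 0.0026882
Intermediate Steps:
u = 68 (u = -4*(-17) = 68)
1/(Q(u) + 304) = 1/(68 + 304) = 1/372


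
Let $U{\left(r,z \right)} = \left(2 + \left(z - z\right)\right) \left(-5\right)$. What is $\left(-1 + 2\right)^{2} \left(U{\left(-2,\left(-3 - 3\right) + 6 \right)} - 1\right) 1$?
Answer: $-11$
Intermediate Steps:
$U{\left(r,z \right)} = -10$ ($U{\left(r,z \right)} = \left(2 + 0\right) \left(-5\right) = 2 \left(-5\right) = -10$)
$\left(-1 + 2\right)^{2} \left(U{\left(-2,\left(-3 - 3\right) + 6 \right)} - 1\right) 1 = \left(-1 + 2\right)^{2} \left(-10 - 1\right) 1 = 1^{2} \left(\left(-11\right) 1\right) = 1 \left(-11\right) = -11$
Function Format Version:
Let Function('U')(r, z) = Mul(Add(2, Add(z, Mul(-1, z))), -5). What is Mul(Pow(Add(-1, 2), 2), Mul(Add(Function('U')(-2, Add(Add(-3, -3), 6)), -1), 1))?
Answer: -11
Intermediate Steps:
Function('U')(r, z) = -10 (Function('U')(r, z) = Mul(Add(2, 0), -5) = Mul(2, -5) = -10)
Mul(Pow(Add(-1, 2), 2), Mul(Add(Function('U')(-2, Add(Add(-3, -3), 6)), -1), 1)) = Mul(Pow(Add(-1, 2), 2), Mul(Add(-10, -1), 1)) = Mul(Pow(1, 2), Mul(-11, 1)) = Mul(1, -11) = -11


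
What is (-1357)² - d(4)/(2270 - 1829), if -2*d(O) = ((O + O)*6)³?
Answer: 90237145/49 ≈ 1.8416e+6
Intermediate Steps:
d(O) = -864*O³ (d(O) = -216*(O + O)³/2 = -1728*O³/2 = -864*O³)
(-1357)² - d(4)/(2270 - 1829) = (-1357)² - (-864*4³)/(2270 - 1829) = 1841449 - (-864*64)/441 = 1841449 - (-55296)/441 = 1841449 - 1*(-6144/49) = 1841449 + 6144/49 = 90237145/49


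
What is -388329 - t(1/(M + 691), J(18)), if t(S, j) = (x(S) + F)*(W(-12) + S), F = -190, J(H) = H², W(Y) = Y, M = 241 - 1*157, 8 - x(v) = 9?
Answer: -302731084/775 ≈ -3.9062e+5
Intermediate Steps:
x(v) = -1 (x(v) = 8 - 1*9 = 8 - 9 = -1)
M = 84 (M = 241 - 157 = 84)
t(S, j) = 2292 - 191*S (t(S, j) = (-1 - 190)*(-12 + S) = -191*(-12 + S) = 2292 - 191*S)
-388329 - t(1/(M + 691), J(18)) = -388329 - (2292 - 191/(84 + 691)) = -388329 - (2292 - 191/775) = -388329 - 1*1776109/775 = -388329 - 1776109/775 = -302731084/775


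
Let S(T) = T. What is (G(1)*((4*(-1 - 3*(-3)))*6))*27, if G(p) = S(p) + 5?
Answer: 31104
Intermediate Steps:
G(p) = 5 + p (G(p) = p + 5 = 5 + p)
(G(1)*((4*(-1 - 3*(-3)))*6))*27 = ((5 + 1)*((4*(-1 - 3*(-3)))*6))*27 = (6*((4*(-1 + 9))*6))*27 = (6*((4*8)*6))*27 = (6*(32*6))*27 = (6*192)*27 = 1152*27 = 31104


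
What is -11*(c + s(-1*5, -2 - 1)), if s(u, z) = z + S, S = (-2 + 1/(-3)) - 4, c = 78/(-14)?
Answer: 3443/21 ≈ 163.95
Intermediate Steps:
c = -39/7 (c = 78*(-1/14) = -39/7 ≈ -5.5714)
S = -19/3 (S = (-2 + 1*(-⅓)) - 4 = (-2 - ⅓) - 4 = -7/3 - 4 = -19/3 ≈ -6.3333)
s(u, z) = -19/3 + z (s(u, z) = z - 19/3 = -19/3 + z)
-11*(c + s(-1*5, -2 - 1)) = -11*(-39/7 + (-19/3 + (-2 - 1))) = -11*(-39/7 + (-19/3 - 3)) = -11*(-39/7 - 28/3) = -11*(-313/21) = 3443/21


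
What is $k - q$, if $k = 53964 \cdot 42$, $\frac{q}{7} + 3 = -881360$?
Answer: $8436029$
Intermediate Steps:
$q = -6169541$ ($q = -21 + 7 \left(-881360\right) = -21 - 6169520 = -6169541$)
$k = 2266488$
$k - q = 2266488 - -6169541 = 2266488 + 6169541 = 8436029$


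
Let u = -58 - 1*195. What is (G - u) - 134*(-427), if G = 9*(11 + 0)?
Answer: 57570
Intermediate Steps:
u = -253 (u = -58 - 195 = -253)
G = 99 (G = 9*11 = 99)
(G - u) - 134*(-427) = (99 - 1*(-253)) - 134*(-427) = (99 + 253) + 57218 = 352 + 57218 = 57570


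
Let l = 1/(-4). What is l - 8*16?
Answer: -513/4 ≈ -128.25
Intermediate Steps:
l = -1/4 ≈ -0.25000
l - 8*16 = -1/4 - 8*16 = -1/4 - 128 = -513/4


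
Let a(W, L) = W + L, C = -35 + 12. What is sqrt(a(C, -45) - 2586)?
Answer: I*sqrt(2654) ≈ 51.517*I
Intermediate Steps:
C = -23
a(W, L) = L + W
sqrt(a(C, -45) - 2586) = sqrt((-45 - 23) - 2586) = sqrt(-68 - 2586) = sqrt(-2654) = I*sqrt(2654)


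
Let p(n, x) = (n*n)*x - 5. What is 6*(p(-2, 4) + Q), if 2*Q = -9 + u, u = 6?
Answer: 57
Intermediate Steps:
p(n, x) = -5 + x*n**2 (p(n, x) = n**2*x - 5 = x*n**2 - 5 = -5 + x*n**2)
Q = -3/2 (Q = (-9 + 6)/2 = (1/2)*(-3) = -3/2 ≈ -1.5000)
6*(p(-2, 4) + Q) = 6*((-5 + 4*(-2)**2) - 3/2) = 6*((-5 + 4*4) - 3/2) = 6*((-5 + 16) - 3/2) = 6*(11 - 3/2) = 6*(19/2) = 57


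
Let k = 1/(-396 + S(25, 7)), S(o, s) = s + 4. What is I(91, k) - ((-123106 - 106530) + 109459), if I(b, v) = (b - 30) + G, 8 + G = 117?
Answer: 120347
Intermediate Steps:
G = 109 (G = -8 + 117 = 109)
S(o, s) = 4 + s
k = -1/385 (k = 1/(-396 + (4 + 7)) = 1/(-396 + 11) = 1/(-385) = -1/385 ≈ -0.0025974)
I(b, v) = 79 + b (I(b, v) = (b - 30) + 109 = (-30 + b) + 109 = 79 + b)
I(91, k) - ((-123106 - 106530) + 109459) = (79 + 91) - ((-123106 - 106530) + 109459) = 170 - (-229636 + 109459) = 170 - 1*(-120177) = 170 + 120177 = 120347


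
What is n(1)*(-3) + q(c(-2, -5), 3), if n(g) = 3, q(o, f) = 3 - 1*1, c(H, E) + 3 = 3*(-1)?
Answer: -7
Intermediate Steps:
c(H, E) = -6 (c(H, E) = -3 + 3*(-1) = -3 - 3 = -6)
q(o, f) = 2 (q(o, f) = 3 - 1 = 2)
n(1)*(-3) + q(c(-2, -5), 3) = 3*(-3) + 2 = -9 + 2 = -7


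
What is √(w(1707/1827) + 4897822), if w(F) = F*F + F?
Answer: 2*√454127447866/609 ≈ 2213.1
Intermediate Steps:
w(F) = F + F² (w(F) = F² + F = F + F²)
√(w(1707/1827) + 4897822) = √((1707/1827)*(1 + 1707/1827) + 4897822) = √((1707*(1/1827))*(1 + 1707*(1/1827)) + 4897822) = √(569*(1 + 569/609)/609 + 4897822) = √((569/609)*(1178/609) + 4897822) = √(670282/370881 + 4897822) = √(1816509791464/370881) = 2*√454127447866/609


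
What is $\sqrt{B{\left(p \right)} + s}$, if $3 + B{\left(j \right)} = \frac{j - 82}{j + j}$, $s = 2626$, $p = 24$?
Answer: $\frac{\sqrt{377538}}{12} \approx 51.203$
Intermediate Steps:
$B{\left(j \right)} = -3 + \frac{-82 + j}{2 j}$ ($B{\left(j \right)} = -3 + \frac{j - 82}{j + j} = -3 + \frac{-82 + j}{2 j}$)
$\sqrt{B{\left(p \right)} + s} = \sqrt{\left(- \frac{5}{2} - \frac{41}{24}\right) + 2626} = \sqrt{- \frac{101}{24} + 2626} = \sqrt{\frac{62923}{24}} = \frac{\sqrt{377538}}{12}$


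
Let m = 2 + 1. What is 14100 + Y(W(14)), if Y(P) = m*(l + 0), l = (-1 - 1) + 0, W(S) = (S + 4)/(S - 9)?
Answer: 14094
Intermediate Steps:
W(S) = (4 + S)/(-9 + S)
m = 3
l = -2 (l = -2 + 0 = -2)
Y(P) = -6 (Y(P) = 3*(-2 + 0) = 3*(-2) = -6)
14100 + Y(W(14)) = 14100 - 6 = 14094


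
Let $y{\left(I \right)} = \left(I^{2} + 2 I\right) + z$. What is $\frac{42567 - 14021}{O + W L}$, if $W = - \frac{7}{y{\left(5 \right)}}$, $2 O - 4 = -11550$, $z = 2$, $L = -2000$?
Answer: $- \frac{1056202}{199601} \approx -5.2916$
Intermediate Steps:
$O = -5773$ ($O = 2 + \frac{1}{2} \left(-11550\right) = 2 - 5775 = -5773$)
$y{\left(I \right)} = 2 + I^{2} + 2 I$ ($y{\left(I \right)} = \left(I^{2} + 2 I\right) + 2 = 2 + I^{2} + 2 I$)
$W = - \frac{7}{37}$ ($W = - \frac{7}{2 + 5^{2} + 2 \cdot 5} = - \frac{7}{2 + 25 + 10} = - \frac{7}{37} \approx -0.18919$)
$\frac{42567 - 14021}{O + W L} = \frac{42567 - 14021}{-5773 - - \frac{14000}{37}} = \frac{28546}{-5773 + \frac{14000}{37}} = \frac{28546}{- \frac{199601}{37}} = 28546 \left(- \frac{37}{199601}\right) = - \frac{1056202}{199601}$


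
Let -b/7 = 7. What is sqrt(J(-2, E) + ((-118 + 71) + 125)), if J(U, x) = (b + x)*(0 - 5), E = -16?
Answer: sqrt(403) ≈ 20.075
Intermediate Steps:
b = -49 (b = -7*7 = -49)
J(U, x) = 245 - 5*x (J(U, x) = (-49 + x)*(0 - 5) = (-49 + x)*(-5) = 245 - 5*x)
sqrt(J(-2, E) + ((-118 + 71) + 125)) = sqrt((245 - 5*(-16)) + ((-118 + 71) + 125)) = sqrt((245 + 80) + (-47 + 125)) = sqrt(325 + 78) = sqrt(403)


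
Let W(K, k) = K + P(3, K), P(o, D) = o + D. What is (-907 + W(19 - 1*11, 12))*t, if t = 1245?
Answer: -1105560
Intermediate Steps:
P(o, D) = D + o
W(K, k) = 3 + 2*K (W(K, k) = K + (K + 3) = K + (3 + K) = 3 + 2*K)
(-907 + W(19 - 1*11, 12))*t = (-907 + (3 + 2*(19 - 1*11)))*1245 = (-907 + (3 + 2*(19 - 11)))*1245 = (-907 + (3 + 2*8))*1245 = (-907 + (3 + 16))*1245 = (-907 + 19)*1245 = -888*1245 = -1105560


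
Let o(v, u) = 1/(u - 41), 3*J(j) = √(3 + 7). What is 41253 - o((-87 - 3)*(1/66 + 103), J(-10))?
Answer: 623704476/15119 + 3*√10/15119 ≈ 41253.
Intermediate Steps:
J(j) = √10/3 (J(j) = √(3 + 7)/3 = √10/3)
o(v, u) = 1/(-41 + u)
41253 - o((-87 - 3)*(1/66 + 103), J(-10)) = 41253 - 1/(-41 + √10/3)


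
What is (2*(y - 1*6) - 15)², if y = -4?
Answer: 1225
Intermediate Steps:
(2*(y - 1*6) - 15)² = (2*(-4 - 1*6) - 15)² = (2*(-4 - 6) - 15)² = (2*(-10) - 15)² = (-20 - 15)² = (-35)² = 1225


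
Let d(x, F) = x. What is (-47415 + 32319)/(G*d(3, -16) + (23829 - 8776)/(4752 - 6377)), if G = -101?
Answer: 6132750/126857 ≈ 48.344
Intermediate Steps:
(-47415 + 32319)/(G*d(3, -16) + (23829 - 8776)/(4752 - 6377)) = (-47415 + 32319)/(-101*3 + (23829 - 8776)/(4752 - 6377)) = -15096/(-303 + 15053/(-1625)) = -15096/(-303 + 15053*(-1/1625)) = -15096/(-303 - 15053/1625) = -15096/(-507428/1625) = -15096*(-1625/507428) = 6132750/126857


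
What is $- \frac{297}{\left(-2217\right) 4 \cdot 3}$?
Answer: $\frac{33}{2956} \approx 0.011164$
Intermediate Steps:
$- \frac{297}{\left(-2217\right) 4 \cdot 3} = - \frac{297}{\left(-2217\right) 12} = - \frac{297}{-26604} = \left(-297\right) \left(- \frac{1}{26604}\right) = \frac{33}{2956}$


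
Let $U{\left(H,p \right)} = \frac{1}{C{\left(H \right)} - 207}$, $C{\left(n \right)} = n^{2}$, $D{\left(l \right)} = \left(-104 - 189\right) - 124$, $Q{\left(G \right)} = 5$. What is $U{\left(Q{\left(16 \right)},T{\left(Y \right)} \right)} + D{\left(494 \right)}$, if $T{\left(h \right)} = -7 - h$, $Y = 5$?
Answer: $- \frac{75895}{182} \approx -417.01$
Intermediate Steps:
$D{\left(l \right)} = -417$ ($D{\left(l \right)} = -293 - 124 = -417$)
$U{\left(H,p \right)} = \frac{1}{-207 + H^{2}}$ ($U{\left(H,p \right)} = \frac{1}{H^{2} - 207} = \frac{1}{-207 + H^{2}}$)
$U{\left(Q{\left(16 \right)},T{\left(Y \right)} \right)} + D{\left(494 \right)} = \frac{1}{-207 + 5^{2}} - 417 = \frac{1}{-207 + 25} - 417 = \frac{1}{-182} - 417 = - \frac{1}{182} - 417 = - \frac{75895}{182}$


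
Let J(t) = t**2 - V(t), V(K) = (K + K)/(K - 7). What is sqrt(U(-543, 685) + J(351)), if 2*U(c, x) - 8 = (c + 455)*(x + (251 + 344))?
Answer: sqrt(494666367)/86 ≈ 258.62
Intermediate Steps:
V(K) = 2*K/(-7 + K) (V(K) = (2*K)/(-7 + K) = 2*K/(-7 + K))
U(c, x) = 4 + (455 + c)*(595 + x)/2 (U(c, x) = 4 + ((c + 455)*(x + (251 + 344)))/2 = 4 + ((455 + c)*(x + 595))/2 = 4 + ((455 + c)*(595 + x))/2 = 4 + (455 + c)*(595 + x)/2)
J(t) = t**2 - 2*t/(-7 + t)
sqrt(U(-543, 685) + J(351)) = sqrt((270733/2 + (455/2)*685 + (595/2)*(-543) + (1/2)*(-543)*685) + 351*(-2 + 351*(-7 + 351))/(-7 + 351)) = sqrt((270733/2 + 311675/2 - 323085/2 - 371955/2) + 351*(-2 + 351*344)/344) = sqrt(-56316 + 351*(1/344)*(-2 + 120744)) = sqrt(-56316 + 351*(1/344)*120742) = sqrt(-56316 + 21190221/172) = sqrt(11503869/172) = sqrt(494666367)/86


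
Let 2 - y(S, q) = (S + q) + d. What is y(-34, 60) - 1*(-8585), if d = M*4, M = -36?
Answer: 8705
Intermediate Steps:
d = -144 (d = -36*4 = -144)
y(S, q) = 146 - S - q (y(S, q) = 2 - ((S + q) - 144) = 2 - (-144 + S + q) = 2 + (144 - S - q) = 146 - S - q)
y(-34, 60) - 1*(-8585) = (146 - 1*(-34) - 1*60) - 1*(-8585) = (146 + 34 - 60) + 8585 = 120 + 8585 = 8705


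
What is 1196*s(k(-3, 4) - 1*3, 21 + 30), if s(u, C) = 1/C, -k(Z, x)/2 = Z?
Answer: 1196/51 ≈ 23.451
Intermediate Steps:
k(Z, x) = -2*Z
1196*s(k(-3, 4) - 1*3, 21 + 30) = 1196/(21 + 30) = 1196/51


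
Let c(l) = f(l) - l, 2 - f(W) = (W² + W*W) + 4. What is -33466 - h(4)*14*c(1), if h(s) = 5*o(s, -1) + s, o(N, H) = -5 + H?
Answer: -35286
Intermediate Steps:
f(W) = -2 - 2*W² (f(W) = 2 - ((W² + W*W) + 4) = 2 - ((W² + W²) + 4) = 2 - (2*W² + 4) = 2 - (4 + 2*W²) = 2 + (-4 - 2*W²) = -2 - 2*W²)
c(l) = -2 - l - 2*l² (c(l) = (-2 - 2*l²) - l = -2 - l - 2*l²)
h(s) = -30 + s (h(s) = 5*(-5 - 1) + s = 5*(-6) + s = -30 + s)
-33466 - h(4)*14*c(1) = -33466 - (-30 + 4)*14*(-2 - 1*1 - 2*1²) = -33466 - (-26*14)*(-2 - 1 - 2*1) = -33466 - (-364)*(-2 - 1 - 2) = -33466 - (-364)*(-5) = -33466 - 1*1820 = -33466 - 1820 = -35286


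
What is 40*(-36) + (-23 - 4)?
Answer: -1467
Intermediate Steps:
40*(-36) + (-23 - 4) = -1440 - 27 = -1467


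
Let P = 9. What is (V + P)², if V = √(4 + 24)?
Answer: 109 + 36*√7 ≈ 204.25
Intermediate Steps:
V = 2*√7 (V = √28 = 2*√7 ≈ 5.2915)
(V + P)² = (2*√7 + 9)² = (9 + 2*√7)²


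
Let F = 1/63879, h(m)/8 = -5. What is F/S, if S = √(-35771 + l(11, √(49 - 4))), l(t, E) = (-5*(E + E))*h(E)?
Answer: -I/(63879*√(35771 - 1200*√5)) ≈ -8.6061e-8*I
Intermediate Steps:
h(m) = -40 (h(m) = 8*(-5) = -40)
l(t, E) = 400*E (l(t, E) = -5*(E + E)*(-40) = -10*E*(-40) = 400*E)
F = 1/63879 ≈ 1.5655e-5
S = √(-35771 + 1200*√5) (S = √(-35771 + 400*√(49 - 4)) = √(-35771 + 400*√45) = √(-35771 + 400*(3*√5)) = √(-35771 + 1200*√5) ≈ 181.9*I)
F/S = 1/(63879*(√(-35771 + 1200*√5))) = 1/(63879*√(-35771 + 1200*√5))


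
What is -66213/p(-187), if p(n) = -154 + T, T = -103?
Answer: 66213/257 ≈ 257.64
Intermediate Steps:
p(n) = -257 (p(n) = -154 - 103 = -257)
-66213/p(-187) = -66213/(-257) = -66213*(-1/257) = 66213/257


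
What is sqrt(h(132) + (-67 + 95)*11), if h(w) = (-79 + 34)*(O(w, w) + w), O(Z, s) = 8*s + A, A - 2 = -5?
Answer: I*sqrt(53017) ≈ 230.25*I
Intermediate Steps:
A = -3 (A = 2 - 5 = -3)
O(Z, s) = -3 + 8*s (O(Z, s) = 8*s - 3 = -3 + 8*s)
h(w) = 135 - 405*w (h(w) = (-79 + 34)*((-3 + 8*w) + w) = -45*(-3 + 9*w) = 135 - 405*w)
sqrt(h(132) + (-67 + 95)*11) = sqrt((135 - 405*132) + (-67 + 95)*11) = sqrt((135 - 53460) + 28*11) = sqrt(-53325 + 308) = sqrt(-53017) = I*sqrt(53017)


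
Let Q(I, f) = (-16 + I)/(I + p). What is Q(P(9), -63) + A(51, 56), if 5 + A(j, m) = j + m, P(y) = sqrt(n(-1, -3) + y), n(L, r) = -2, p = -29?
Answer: 85525/834 - 13*sqrt(7)/834 ≈ 102.51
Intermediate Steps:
P(y) = sqrt(-2 + y)
Q(I, f) = (-16 + I)/(-29 + I) (Q(I, f) = (-16 + I)/(I - 29) = (-16 + I)/(-29 + I))
A(j, m) = -5 + j + m (A(j, m) = -5 + (j + m) = -5 + j + m)
Q(P(9), -63) + A(51, 56) = (-16 + sqrt(-2 + 9))/(-29 + sqrt(-2 + 9)) + (-5 + 51 + 56) = (-16 + sqrt(7))/(-29 + sqrt(7)) + 102 = 102 + (-16 + sqrt(7))/(-29 + sqrt(7))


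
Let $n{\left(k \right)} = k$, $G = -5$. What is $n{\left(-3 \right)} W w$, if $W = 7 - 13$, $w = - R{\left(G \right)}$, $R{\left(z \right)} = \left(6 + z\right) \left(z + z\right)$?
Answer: $180$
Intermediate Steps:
$R{\left(z \right)} = 2 z \left(6 + z\right)$ ($R{\left(z \right)} = \left(6 + z\right) 2 z = 2 z \left(6 + z\right)$)
$w = 10$ ($w = - 2 \left(-5\right) \left(6 - 5\right) = - 2 \left(-5\right) 1 = \left(-1\right) \left(-10\right) = 10$)
$W = -6$
$n{\left(-3 \right)} W w = \left(-3\right) \left(-6\right) 10 = 18 \cdot 10 = 180$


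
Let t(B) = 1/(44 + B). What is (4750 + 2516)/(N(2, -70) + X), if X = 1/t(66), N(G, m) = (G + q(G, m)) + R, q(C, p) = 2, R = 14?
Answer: 3633/64 ≈ 56.766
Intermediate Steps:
N(G, m) = 16 + G (N(G, m) = (G + 2) + 14 = (2 + G) + 14 = 16 + G)
X = 110 (X = 1/(1/(44 + 66)) = 1/(1/110) = 110)
(4750 + 2516)/(N(2, -70) + X) = (4750 + 2516)/((16 + 2) + 110) = 7266/(18 + 110) = 7266/128 = 7266*(1/128) = 3633/64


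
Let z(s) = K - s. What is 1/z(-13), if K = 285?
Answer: 1/298 ≈ 0.0033557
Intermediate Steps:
z(s) = 285 - s
1/z(-13) = 1/(285 - 1*(-13)) = 1/(285 + 13) = 1/298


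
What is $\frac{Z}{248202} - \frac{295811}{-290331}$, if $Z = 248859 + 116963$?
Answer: $\frac{9979463828}{4003374159} \approx 2.4928$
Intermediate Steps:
$Z = 365822$
$\frac{Z}{248202} - \frac{295811}{-290331} = \frac{365822}{248202} - \frac{295811}{-290331} = 365822 \cdot \frac{1}{248202} - - \frac{295811}{290331} = \frac{182911}{124101} + \frac{295811}{290331} = \frac{9979463828}{4003374159}$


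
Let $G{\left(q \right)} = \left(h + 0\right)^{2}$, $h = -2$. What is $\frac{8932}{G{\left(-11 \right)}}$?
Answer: $2233$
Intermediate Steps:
$G{\left(q \right)} = 4$ ($G{\left(q \right)} = \left(-2 + 0\right)^{2} = \left(-2\right)^{2} = 4$)
$\frac{8932}{G{\left(-11 \right)}} = \frac{8932}{4} = 8932 \cdot \frac{1}{4} = 2233$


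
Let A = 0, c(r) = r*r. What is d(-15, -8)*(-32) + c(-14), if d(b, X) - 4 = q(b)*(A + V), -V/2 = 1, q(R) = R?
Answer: -892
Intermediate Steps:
c(r) = r²
V = -2 (V = -2*1 = -2)
d(b, X) = 4 - 2*b (d(b, X) = 4 + b*(0 - 2) = 4 + b*(-2) = 4 - 2*b)
d(-15, -8)*(-32) + c(-14) = (4 - 2*(-15))*(-32) + (-14)² = (4 + 30)*(-32) + 196 = 34*(-32) + 196 = -1088 + 196 = -892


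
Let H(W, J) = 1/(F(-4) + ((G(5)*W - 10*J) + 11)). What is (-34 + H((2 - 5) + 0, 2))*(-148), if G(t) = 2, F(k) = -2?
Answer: 85692/17 ≈ 5040.7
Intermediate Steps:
H(W, J) = 1/(9 - 10*J + 2*W) (H(W, J) = 1/(-2 + ((2*W - 10*J) + 11)) = 1/(-2 + ((-10*J + 2*W) + 11)) = 1/(-2 + (11 - 10*J + 2*W)) = 1/(9 - 10*J + 2*W))
(-34 + H((2 - 5) + 0, 2))*(-148) = (-34 + 1/(9 - 10*2 + 2*((2 - 5) + 0)))*(-148) = (-34 + 1/(9 - 20 + 2*(-3 + 0)))*(-148) = (-34 + 1/(9 - 20 + 2*(-3)))*(-148) = (-34 + 1/(9 - 20 - 6))*(-148) = (-34 + 1/(-17))*(-148) = (-34 - 1/17)*(-148) = -579/17*(-148) = 85692/17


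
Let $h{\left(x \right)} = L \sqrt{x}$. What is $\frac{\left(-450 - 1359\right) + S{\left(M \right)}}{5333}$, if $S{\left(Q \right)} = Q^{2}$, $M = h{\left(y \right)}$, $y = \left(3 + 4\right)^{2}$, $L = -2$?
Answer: $- \frac{1613}{5333} \approx -0.30246$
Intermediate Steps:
$y = 49$ ($y = 7^{2} = 49$)
$h{\left(x \right)} = - 2 \sqrt{x}$
$M = -14$ ($M = - 2 \sqrt{49} = \left(-2\right) 7 = -14$)
$\frac{\left(-450 - 1359\right) + S{\left(M \right)}}{5333} = \frac{\left(-450 - 1359\right) + \left(-14\right)^{2}}{5333} = \left(-1809 + 196\right) \frac{1}{5333} = \left(-1613\right) \frac{1}{5333} = - \frac{1613}{5333}$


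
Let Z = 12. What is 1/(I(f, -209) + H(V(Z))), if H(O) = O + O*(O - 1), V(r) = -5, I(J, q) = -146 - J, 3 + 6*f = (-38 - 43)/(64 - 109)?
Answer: -5/604 ≈ -0.0082781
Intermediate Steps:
f = -⅕ (f = -½ + ((-38 - 43)/(64 - 109))/6 = -½ + (-81/(-45))/6 = -½ + (-81*(-1/45))/6 = -½ + (⅙)*(9/5) = -½ + 3/10 = -⅕ ≈ -0.20000)
H(O) = O + O*(-1 + O)
1/(I(f, -209) + H(V(Z))) = 1/((-146 - 1*(-⅕)) + (-5)²) = 1/((-146 + ⅕) + 25) = 1/(-729/5 + 25) = 1/(-604/5) = -5/604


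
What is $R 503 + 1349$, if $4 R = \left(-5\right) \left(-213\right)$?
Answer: $\frac{541091}{4} \approx 1.3527 \cdot 10^{5}$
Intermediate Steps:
$R = \frac{1065}{4}$ ($R = \frac{\left(-5\right) \left(-213\right)}{4} = \frac{1}{4} \cdot 1065 = \frac{1065}{4} \approx 266.25$)
$R 503 + 1349 = \frac{1065}{4} \cdot 503 + 1349 = \frac{535695}{4} + 1349 = \frac{541091}{4}$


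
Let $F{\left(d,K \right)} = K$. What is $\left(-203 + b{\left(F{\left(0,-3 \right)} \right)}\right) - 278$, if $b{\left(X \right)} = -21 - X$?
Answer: $-499$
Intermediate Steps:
$\left(-203 + b{\left(F{\left(0,-3 \right)} \right)}\right) - 278 = \left(-203 - 18\right) - 278 = -221 - 278 = -499$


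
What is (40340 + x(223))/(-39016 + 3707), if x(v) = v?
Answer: -40563/35309 ≈ -1.1488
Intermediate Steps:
(40340 + x(223))/(-39016 + 3707) = (40340 + 223)/(-39016 + 3707) = 40563/(-35309) = 40563*(-1/35309) = -40563/35309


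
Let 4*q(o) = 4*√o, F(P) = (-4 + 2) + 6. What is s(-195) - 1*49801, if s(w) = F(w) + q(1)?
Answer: -49796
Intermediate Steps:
F(P) = 4 (F(P) = -2 + 6 = 4)
q(o) = √o (q(o) = (4*√o)/4 = √o)
s(w) = 5 (s(w) = 4 + √1 = 4 + 1 = 5)
s(-195) - 1*49801 = 5 - 1*49801 = 5 - 49801 = -49796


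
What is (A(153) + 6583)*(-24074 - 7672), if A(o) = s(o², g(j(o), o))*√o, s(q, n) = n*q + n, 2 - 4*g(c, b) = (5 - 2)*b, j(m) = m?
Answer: -208983918 + 254722840515*√17 ≈ 1.0500e+12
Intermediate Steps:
g(c, b) = ½ - 3*b/4 (g(c, b) = ½ - (5 - 2)*b/4 = ½ - 3*b/4)
s(q, n) = n + n*q
A(o) = √o*(1 + o²)*(½ - 3*o/4) (A(o) = ((½ - 3*o/4)*(1 + o²))*√o = ((1 + o²)*(½ - 3*o/4))*√o = √o*(1 + o²)*(½ - 3*o/4))
(A(153) + 6583)*(-24074 - 7672) = (-√153*(1 + 153²)*(-2 + 3*153)/4 + 6583)*(-24074 - 7672) = (-3*√17*(1 + 23409)*(-2 + 459)/4 + 6583)*(-31746) = (-¼*3*√17*23410*457 + 6583)*(-31746) = (-16047555*√17/2 + 6583)*(-31746) = (6583 - 16047555*√17/2)*(-31746) = -208983918 + 254722840515*√17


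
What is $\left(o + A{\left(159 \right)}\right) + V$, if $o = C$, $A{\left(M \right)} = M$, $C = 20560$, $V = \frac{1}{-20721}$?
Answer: $\frac{429318398}{20721} \approx 20719.0$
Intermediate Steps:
$V = - \frac{1}{20721} \approx -4.826 \cdot 10^{-5}$
$o = 20560$
$\left(o + A{\left(159 \right)}\right) + V = \left(20560 + 159\right) - \frac{1}{20721} = 20719 - \frac{1}{20721} = \frac{429318398}{20721}$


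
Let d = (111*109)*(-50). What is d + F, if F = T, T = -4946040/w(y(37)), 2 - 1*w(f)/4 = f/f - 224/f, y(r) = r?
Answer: -22626980/29 ≈ -7.8024e+5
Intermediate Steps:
d = -604950 (d = 12099*(-50) = -604950)
w(f) = 4 + 896/f (w(f) = 8 - 4*(f/f - 224/f) = 8 - 4*(1 - 224/f) = 8 + (-4 + 896/f) = 4 + 896/f)
T = -5083430/29 (T = -4946040/(4 + 896/37) = -4946040/1044/37 = -4946040*37/1044 = -5083430/29 ≈ -1.7529e+5)
F = -5083430/29 ≈ -1.7529e+5
d + F = -604950 - 5083430/29 = -22626980/29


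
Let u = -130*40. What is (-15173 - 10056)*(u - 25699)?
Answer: 779550871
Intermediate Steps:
u = -5200
(-15173 - 10056)*(u - 25699) = (-15173 - 10056)*(-5200 - 25699) = -25229*(-30899) = 779550871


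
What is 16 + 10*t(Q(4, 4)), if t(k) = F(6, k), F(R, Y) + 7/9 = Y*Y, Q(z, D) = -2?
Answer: 434/9 ≈ 48.222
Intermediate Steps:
F(R, Y) = -7/9 + Y² (F(R, Y) = -7/9 + Y*Y = -7/9 + Y²)
t(k) = -7/9 + k²
16 + 10*t(Q(4, 4)) = 16 + 10*(-7/9 + (-2)²) = 16 + 10*(-7/9 + 4) = 16 + 10*(29/9) = 16 + 290/9 = 434/9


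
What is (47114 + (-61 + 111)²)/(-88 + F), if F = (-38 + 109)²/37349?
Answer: -1853033286/3281671 ≈ -564.66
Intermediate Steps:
F = 5041/37349 (F = 71²*(1/37349) = 5041*(1/37349) = 5041/37349 ≈ 0.13497)
(47114 + (-61 + 111)²)/(-88 + F) = (47114 + (-61 + 111)²)/(-88 + 5041/37349) = (47114 + 50²)/(-3281671/37349) = (47114 + 2500)*(-37349/3281671) = 49614*(-37349/3281671) = -1853033286/3281671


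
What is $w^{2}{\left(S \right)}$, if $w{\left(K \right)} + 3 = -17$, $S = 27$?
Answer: $400$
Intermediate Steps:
$w{\left(K \right)} = -20$ ($w{\left(K \right)} = -3 - 17 = -20$)
$w^{2}{\left(S \right)} = \left(-20\right)^{2} = 400$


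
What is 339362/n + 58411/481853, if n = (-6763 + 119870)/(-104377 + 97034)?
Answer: -1200739828849621/54500947271 ≈ -22032.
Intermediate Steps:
n = -113107/7343 (n = 113107/(-7343) = 113107*(-1/7343) = -113107/7343 ≈ -15.403)
339362/n + 58411/481853 = 339362/(-113107/7343) + 58411/481853 = 339362*(-7343/113107) + 58411*(1/481853) = -2491935166/113107 + 58411/481853 = -1200739828849621/54500947271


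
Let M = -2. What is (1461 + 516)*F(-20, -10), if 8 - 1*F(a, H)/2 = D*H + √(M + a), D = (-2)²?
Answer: 189792 - 3954*I*√22 ≈ 1.8979e+5 - 18546.0*I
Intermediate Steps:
D = 4
F(a, H) = 16 - 8*H - 2*√(-2 + a) (F(a, H) = 16 - 2*(4*H + √(-2 + a)) = 16 - 2*(√(-2 + a) + 4*H) = 16 + (-8*H - 2*√(-2 + a)) = 16 - 8*H - 2*√(-2 + a))
(1461 + 516)*F(-20, -10) = (1461 + 516)*(16 - 8*(-10) - 2*√(-2 - 20)) = 1977*(16 + 80 - 2*I*√22) = 1977*(96 - 2*I*√22) = 189792 - 3954*I*√22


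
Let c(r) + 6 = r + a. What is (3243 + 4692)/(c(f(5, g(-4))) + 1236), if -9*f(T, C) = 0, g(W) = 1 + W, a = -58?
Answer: 7935/1172 ≈ 6.7705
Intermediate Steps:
f(T, C) = 0 (f(T, C) = -⅑*0 = 0)
c(r) = -64 + r (c(r) = -6 + (r - 58) = -6 + (-58 + r) = -64 + r)
(3243 + 4692)/(c(f(5, g(-4))) + 1236) = (3243 + 4692)/((-64 + 0) + 1236) = 7935/(-64 + 1236) = 7935/1172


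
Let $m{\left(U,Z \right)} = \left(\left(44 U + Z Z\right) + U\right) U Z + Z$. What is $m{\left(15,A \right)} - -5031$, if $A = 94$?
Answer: $13415635$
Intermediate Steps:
$m{\left(U,Z \right)} = Z + U Z \left(Z^{2} + 45 U\right)$ ($m{\left(U,Z \right)} = \left(\left(44 U + Z^{2}\right) + U\right) U Z + Z = \left(\left(Z^{2} + 44 U\right) + U\right) U Z + Z = \left(Z^{2} + 45 U\right) U Z + Z = U \left(Z^{2} + 45 U\right) Z + Z = U Z \left(Z^{2} + 45 U\right) + Z = Z + U Z \left(Z^{2} + 45 U\right)$)
$m{\left(15,A \right)} - -5031 = 94 \left(1 + 45 \cdot 15^{2} + 15 \cdot 94^{2}\right) - -5031 = 94 \left(1 + 45 \cdot 225 + 15 \cdot 8836\right) + 5031 = 94 \left(1 + 10125 + 132540\right) + 5031 = 94 \cdot 142666 + 5031 = 13410604 + 5031 = 13415635$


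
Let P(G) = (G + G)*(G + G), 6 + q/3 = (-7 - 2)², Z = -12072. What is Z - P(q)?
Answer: -214572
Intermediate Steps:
q = 225 (q = -18 + 3*(-7 - 2)² = -18 + 3*(-9)² = -18 + 3*81 = -18 + 243 = 225)
P(G) = 4*G² (P(G) = (2*G)*(2*G) = 4*G²)
Z - P(q) = -12072 - 4*225² = -12072 - 4*50625 = -12072 - 1*202500 = -12072 - 202500 = -214572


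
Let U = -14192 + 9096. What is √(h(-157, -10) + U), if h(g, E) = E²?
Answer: 2*I*√1249 ≈ 70.682*I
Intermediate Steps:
U = -5096
√(h(-157, -10) + U) = √((-10)² - 5096) = √(100 - 5096) = √(-4996) = 2*I*√1249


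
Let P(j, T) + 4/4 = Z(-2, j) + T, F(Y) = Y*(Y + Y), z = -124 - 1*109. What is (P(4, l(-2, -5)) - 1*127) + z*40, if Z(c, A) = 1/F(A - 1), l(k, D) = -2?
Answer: -170099/18 ≈ -9449.9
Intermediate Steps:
z = -233 (z = -124 - 109 = -233)
F(Y) = 2*Y² (F(Y) = Y*(2*Y) = 2*Y²)
Z(c, A) = 1/(2*(-1 + A)²) (Z(c, A) = 1/(2*(A - 1)²) = 1/(2*(-1 + A)²))
P(j, T) = -1 + T + 1/(2*(-1 + j)²) (P(j, T) = -1 + (1/(2*(-1 + j)²) + T) = -1 + (T + 1/(2*(-1 + j)²)) = -1 + T + 1/(2*(-1 + j)²))
(P(4, l(-2, -5)) - 1*127) + z*40 = ((-1 - 2 + 1/(2*(-1 + 4)²)) - 1*127) - 233*40 = ((-1 - 2 + (½)/3²) - 127) - 9320 = ((-1 - 2 + (½)*(⅑)) - 127) - 9320 = ((-1 - 2 + 1/18) - 127) - 9320 = (-53/18 - 127) - 9320 = -2339/18 - 9320 = -170099/18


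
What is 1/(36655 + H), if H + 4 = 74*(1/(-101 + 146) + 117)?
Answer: 45/2038979 ≈ 2.2070e-5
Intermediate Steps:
H = 389504/45 (H = -4 + 74*(1/(-101 + 146) + 117) = -4 + 74*(1/45 + 117) = -4 + 74*(5266/45) = -4 + 389684/45 = 389504/45 ≈ 8655.6)
1/(36655 + H) = 1/(36655 + 389504/45) = 1/(2038979/45) = 45/2038979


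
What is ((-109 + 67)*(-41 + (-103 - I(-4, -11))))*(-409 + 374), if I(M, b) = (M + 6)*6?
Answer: -229320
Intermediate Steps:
I(M, b) = 36 + 6*M (I(M, b) = (6 + M)*6 = 36 + 6*M)
((-109 + 67)*(-41 + (-103 - I(-4, -11))))*(-409 + 374) = ((-109 + 67)*(-41 + (-103 - (36 + 6*(-4)))))*(-409 + 374) = -42*(-41 + (-103 - (36 - 24)))*(-35) = -42*(-41 + (-103 - 1*12))*(-35) = -42*(-41 + (-103 - 12))*(-35) = -42*(-41 - 115)*(-35) = -42*(-156)*(-35) = 6552*(-35) = -229320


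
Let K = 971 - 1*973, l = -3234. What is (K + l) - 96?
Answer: -3332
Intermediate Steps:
K = -2 (K = 971 - 973 = -2)
(K + l) - 96 = (-2 - 3234) - 96 = -3236 - 96 = -3332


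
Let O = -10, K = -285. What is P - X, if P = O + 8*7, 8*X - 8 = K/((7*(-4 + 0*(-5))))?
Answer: 9795/224 ≈ 43.728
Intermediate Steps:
X = 509/224 (X = 1 + (-285*1/(7*(-4 + 0*(-5))))/8 = 1 + (-285*1/(7*(-4 + 0)))/8 = 1 + (-285/(7*(-4)))/8 = 1 + (-285/(-28))/8 = 1 + (-285*(-1/28))/8 = 1 + (⅛)*(285/28) = 1 + 285/224 = 509/224 ≈ 2.2723)
P = 46 (P = -10 + 8*7 = -10 + 56 = 46)
P - X = 46 - 1*509/224 = 46 - 509/224 = 9795/224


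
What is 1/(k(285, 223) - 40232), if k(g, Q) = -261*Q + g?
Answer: -1/98150 ≈ -1.0188e-5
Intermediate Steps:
k(g, Q) = g - 261*Q
1/(k(285, 223) - 40232) = 1/((285 - 261*223) - 40232) = 1/((285 - 58203) - 40232) = 1/(-57918 - 40232) = 1/(-98150) = -1/98150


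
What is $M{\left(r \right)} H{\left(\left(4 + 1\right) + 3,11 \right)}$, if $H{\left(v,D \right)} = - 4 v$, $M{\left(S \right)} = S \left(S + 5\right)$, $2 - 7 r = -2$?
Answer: $- \frac{4992}{49} \approx -101.88$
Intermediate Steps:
$r = \frac{4}{7}$ ($r = \frac{2}{7} - - \frac{2}{7} = \frac{2}{7} + \frac{2}{7} = \frac{4}{7} \approx 0.57143$)
$M{\left(S \right)} = S \left(5 + S\right)$
$M{\left(r \right)} H{\left(\left(4 + 1\right) + 3,11 \right)} = \frac{4 \left(5 + \frac{4}{7}\right)}{7} \left(- 4 \left(\left(4 + 1\right) + 3\right)\right) = \frac{4}{7} \cdot \frac{39}{7} \left(- 4 \left(5 + 3\right)\right) = \frac{156 \left(\left(-4\right) 8\right)}{49} = \frac{156}{49} \left(-32\right) = - \frac{4992}{49}$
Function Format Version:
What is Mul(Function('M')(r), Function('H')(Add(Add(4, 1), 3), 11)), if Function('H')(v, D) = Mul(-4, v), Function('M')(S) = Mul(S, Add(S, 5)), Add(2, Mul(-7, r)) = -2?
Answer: Rational(-4992, 49) ≈ -101.88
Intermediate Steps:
r = Rational(4, 7) (r = Add(Rational(2, 7), Mul(Rational(-1, 7), -2)) = Add(Rational(2, 7), Rational(2, 7)) = Rational(4, 7) ≈ 0.57143)
Function('M')(S) = Mul(S, Add(5, S))
Mul(Function('M')(r), Function('H')(Add(Add(4, 1), 3), 11)) = Mul(Mul(Rational(4, 7), Add(5, Rational(4, 7))), Mul(-4, Add(Add(4, 1), 3))) = Mul(Mul(Rational(4, 7), Rational(39, 7)), Mul(-4, Add(5, 3))) = Mul(Rational(156, 49), Mul(-4, 8)) = Mul(Rational(156, 49), -32) = Rational(-4992, 49)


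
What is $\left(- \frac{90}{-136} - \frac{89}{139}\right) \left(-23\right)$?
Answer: $- \frac{4669}{9452} \approx -0.49397$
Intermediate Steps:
$\left(- \frac{90}{-136} - \frac{89}{139}\right) \left(-23\right) = \left(\left(-90\right) \left(- \frac{1}{136}\right) - \frac{89}{139}\right) \left(-23\right) = \left(\frac{45}{68} - \frac{89}{139}\right) \left(-23\right) = \frac{203}{9452} \left(-23\right) = - \frac{4669}{9452}$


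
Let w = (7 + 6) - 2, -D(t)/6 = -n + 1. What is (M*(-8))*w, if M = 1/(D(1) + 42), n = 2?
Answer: -11/6 ≈ -1.8333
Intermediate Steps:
D(t) = 6 (D(t) = -6*(-1*2 + 1) = -6*(-2 + 1) = -6*(-1) = 6)
M = 1/48 (M = 1/(6 + 42) = 1/48 ≈ 0.020833)
w = 11 (w = 13 - 2 = 11)
(M*(-8))*w = ((1/48)*(-8))*11 = -⅙*11 = -11/6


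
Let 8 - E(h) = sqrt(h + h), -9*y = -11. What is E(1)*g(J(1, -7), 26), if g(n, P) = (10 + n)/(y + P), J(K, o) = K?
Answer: 792/245 - 99*sqrt(2)/245 ≈ 2.6612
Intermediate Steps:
y = 11/9 (y = -1/9*(-11) = 11/9 ≈ 1.2222)
E(h) = 8 - sqrt(2)*sqrt(h) (E(h) = 8 - sqrt(h + h) = 8 - sqrt(2*h) = 8 - sqrt(2)*sqrt(h))
g(n, P) = (10 + n)/(11/9 + P)
E(1)*g(J(1, -7), 26) = (8 - sqrt(2)*sqrt(1))*(9*(10 + 1)/(11 + 9*26)) = (8 - 1*sqrt(2)*1)*(9*11/(11 + 234)) = (8 - sqrt(2))*(9*11/245) = (8 - sqrt(2))*(9*(1/245)*11) = (8 - sqrt(2))*(99/245) = 792/245 - 99*sqrt(2)/245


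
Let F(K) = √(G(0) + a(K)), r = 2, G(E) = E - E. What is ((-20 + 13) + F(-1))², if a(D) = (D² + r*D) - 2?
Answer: (7 - I*√3)² ≈ 46.0 - 24.249*I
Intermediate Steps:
G(E) = 0
a(D) = -2 + D² + 2*D (a(D) = (D² + 2*D) - 2 = -2 + D² + 2*D)
F(K) = √(-2 + K² + 2*K) (F(K) = √(0 + (-2 + K² + 2*K)) = √(-2 + K² + 2*K))
((-20 + 13) + F(-1))² = ((-20 + 13) + √(-2 + (-1)² + 2*(-1)))² = (-7 + √(-2 + 1 - 2))² = (-7 + √(-3))² = (-7 + I*√3)²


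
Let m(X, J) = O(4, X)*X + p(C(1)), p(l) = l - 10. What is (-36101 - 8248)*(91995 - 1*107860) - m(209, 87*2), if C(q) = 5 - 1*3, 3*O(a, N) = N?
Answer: 2110746998/3 ≈ 7.0358e+8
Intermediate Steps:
O(a, N) = N/3
C(q) = 2 (C(q) = 5 - 3 = 2)
p(l) = -10 + l
m(X, J) = -8 + X²/3 (m(X, J) = (X/3)*X + (-10 + 2) = X²/3 - 8 = -8 + X²/3)
(-36101 - 8248)*(91995 - 1*107860) - m(209, 87*2) = (-36101 - 8248)*(91995 - 1*107860) - (-8 + (⅓)*209²) = -44349*(91995 - 107860) - (-8 + (⅓)*43681) = -44349*(-15865) - (-8 + 43681/3) = 703596885 - 1*43657/3 = 703596885 - 43657/3 = 2110746998/3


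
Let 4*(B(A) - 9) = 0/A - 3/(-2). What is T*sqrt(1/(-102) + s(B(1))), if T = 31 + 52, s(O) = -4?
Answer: 83*I*sqrt(41718)/102 ≈ 166.2*I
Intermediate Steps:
B(A) = 75/8 (B(A) = 9 + (0/A - 3/(-2))/4 = 9 + (0 - 3*(-1/2))/4 = 9 + (0 + 3/2)/4 = 9 + (1/4)*(3/2) = 9 + 3/8 = 75/8)
T = 83
T*sqrt(1/(-102) + s(B(1))) = 83*sqrt(1/(-102) - 4) = 83*sqrt(-1/102 - 4) = 83*sqrt(-409/102) = 83*(I*sqrt(41718)/102) = 83*I*sqrt(41718)/102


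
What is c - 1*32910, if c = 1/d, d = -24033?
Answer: -790926031/24033 ≈ -32910.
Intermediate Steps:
c = -1/24033 (c = 1/(-24033) = -1/24033 ≈ -4.1609e-5)
c - 1*32910 = -1/24033 - 1*32910 = -1/24033 - 32910 = -790926031/24033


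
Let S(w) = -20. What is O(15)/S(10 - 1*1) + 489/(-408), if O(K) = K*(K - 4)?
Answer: -1285/136 ≈ -9.4485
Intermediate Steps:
O(K) = K*(-4 + K)
O(15)/S(10 - 1*1) + 489/(-408) = (15*(-4 + 15))/(-20) + 489/(-408) = (15*11)*(-1/20) + 489*(-1/408) = 165*(-1/20) - 163/136 = -33/4 - 163/136 = -1285/136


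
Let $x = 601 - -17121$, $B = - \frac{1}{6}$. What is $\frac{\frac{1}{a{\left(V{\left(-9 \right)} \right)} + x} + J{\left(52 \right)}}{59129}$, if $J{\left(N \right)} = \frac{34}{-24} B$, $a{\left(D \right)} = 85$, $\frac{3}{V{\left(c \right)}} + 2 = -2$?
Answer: $\frac{302791}{75809527416} \approx 3.9941 \cdot 10^{-6}$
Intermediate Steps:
$V{\left(c \right)} = - \frac{3}{4}$ ($V{\left(c \right)} = \frac{3}{-2 - 2} = \frac{3}{-4} = 3 \left(- \frac{1}{4}\right) = - \frac{3}{4}$)
$B = - \frac{1}{6}$ ($B = \left(-1\right) \frac{1}{6} = - \frac{1}{6} \approx -0.16667$)
$x = 17722$ ($x = 601 + 17121 = 17722$)
$J{\left(N \right)} = \frac{17}{72}$ ($J{\left(N \right)} = \frac{34}{-24} \left(- \frac{1}{6}\right) = 34 \left(- \frac{1}{24}\right) \left(- \frac{1}{6}\right) = \left(- \frac{17}{12}\right) \left(- \frac{1}{6}\right) = \frac{17}{72}$)
$\frac{\frac{1}{a{\left(V{\left(-9 \right)} \right)} + x} + J{\left(52 \right)}}{59129} = \frac{\frac{1}{85 + 17722} + \frac{17}{72}}{59129} = \left(\frac{1}{17807} + \frac{17}{72}\right) \frac{1}{59129} = \frac{302791}{1282104} \cdot \frac{1}{59129} = \frac{302791}{75809527416}$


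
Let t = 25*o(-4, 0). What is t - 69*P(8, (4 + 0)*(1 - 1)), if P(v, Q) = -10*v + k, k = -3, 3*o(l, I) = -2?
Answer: 17131/3 ≈ 5710.3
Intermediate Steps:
o(l, I) = -⅔ (o(l, I) = (⅓)*(-2) = -⅔)
t = -50/3 (t = 25*(-⅔) = -50/3 ≈ -16.667)
P(v, Q) = -3 - 10*v (P(v, Q) = -10*v - 3 = -3 - 10*v)
t - 69*P(8, (4 + 0)*(1 - 1)) = -50/3 - 69*(-3 - 10*8) = -50/3 - 69*(-3 - 80) = -50/3 - 69*(-83) = -50/3 + 5727 = 17131/3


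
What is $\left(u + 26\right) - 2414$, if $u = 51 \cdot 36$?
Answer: $-552$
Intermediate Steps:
$u = 1836$
$\left(u + 26\right) - 2414 = \left(1836 + 26\right) - 2414 = 1862 - 2414 = -552$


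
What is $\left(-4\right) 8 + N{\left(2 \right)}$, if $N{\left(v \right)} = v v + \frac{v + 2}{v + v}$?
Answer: $-27$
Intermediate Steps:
$N{\left(v \right)} = v^{2} + \frac{2 + v}{2 v}$
$\left(-4\right) 8 + N{\left(2 \right)} = \left(-4\right) 8 + \frac{1 + 2^{3} + \frac{1}{2} \cdot 2}{2} = -32 + \frac{1 + 8 + 1}{2} = -32 + \frac{1}{2} \cdot 10 = -32 + 5 = -27$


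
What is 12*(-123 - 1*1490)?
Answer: -19356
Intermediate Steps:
12*(-123 - 1*1490) = 12*(-123 - 1490) = 12*(-1613) = -19356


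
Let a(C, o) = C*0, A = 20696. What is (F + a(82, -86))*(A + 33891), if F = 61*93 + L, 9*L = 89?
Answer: 2791906702/9 ≈ 3.1021e+8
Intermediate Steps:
L = 89/9 (L = (1/9)*89 = 89/9 ≈ 9.8889)
a(C, o) = 0
F = 51146/9 (F = 61*93 + 89/9 = 5673 + 89/9 = 51146/9 ≈ 5682.9)
(F + a(82, -86))*(A + 33891) = (51146/9 + 0)*(20696 + 33891) = (51146/9)*54587 = 2791906702/9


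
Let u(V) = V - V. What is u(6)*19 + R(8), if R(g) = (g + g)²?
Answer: 256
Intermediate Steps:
u(V) = 0
R(g) = 4*g² (R(g) = (2*g)² = 4*g²)
u(6)*19 + R(8) = 0*19 + 4*8² = 0 + 4*64 = 0 + 256 = 256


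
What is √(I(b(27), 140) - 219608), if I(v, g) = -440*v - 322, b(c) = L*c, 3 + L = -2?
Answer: I*√160530 ≈ 400.66*I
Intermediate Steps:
L = -5 (L = -3 - 2 = -5)
b(c) = -5*c
I(v, g) = -322 - 440*v
√(I(b(27), 140) - 219608) = √((-322 - (-2200)*27) - 219608) = √((-322 - 440*(-135)) - 219608) = √((-322 + 59400) - 219608) = √(59078 - 219608) = √(-160530) = I*√160530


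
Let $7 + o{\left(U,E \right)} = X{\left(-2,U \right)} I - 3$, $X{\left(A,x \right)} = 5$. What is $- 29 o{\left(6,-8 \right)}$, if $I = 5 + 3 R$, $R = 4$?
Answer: $-2175$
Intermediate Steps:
$I = 17$ ($I = 5 + 3 \cdot 4 = 5 + 12 = 17$)
$o{\left(U,E \right)} = 75$ ($o{\left(U,E \right)} = -7 + \left(5 \cdot 17 - 3\right) = -7 + \left(85 - 3\right) = -7 + 82 = 75$)
$- 29 o{\left(6,-8 \right)} = \left(-29\right) 75 = -2175$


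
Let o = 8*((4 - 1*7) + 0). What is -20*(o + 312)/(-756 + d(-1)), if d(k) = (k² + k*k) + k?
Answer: 1152/151 ≈ 7.6291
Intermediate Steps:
d(k) = k + 2*k² (d(k) = (k² + k²) + k = 2*k² + k = k + 2*k²)
o = -24 (o = 8*((4 - 7) + 0) = 8*(-3 + 0) = 8*(-3) = -24)
-20*(o + 312)/(-756 + d(-1)) = -20*(-24 + 312)/(-756 - (1 + 2*(-1))) = -5760/(-756 - (1 - 2)) = -5760/(-756 - 1*(-1)) = -5760/(-756 + 1) = -5760/(-755) = -5760*(-1)/755 = -20*(-288/755) = 1152/151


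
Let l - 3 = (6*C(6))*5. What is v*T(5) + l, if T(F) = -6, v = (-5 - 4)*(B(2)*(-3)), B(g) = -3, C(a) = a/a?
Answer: 519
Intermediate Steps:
C(a) = 1
l = 33 (l = 3 + (6*1)*5 = 3 + 6*5 = 3 + 30 = 33)
v = -81 (v = (-5 - 4)*(-3*(-3)) = -9*9 = -81)
v*T(5) + l = -81*(-6) + 33 = 486 + 33 = 519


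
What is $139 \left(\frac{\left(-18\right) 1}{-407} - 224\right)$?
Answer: $- \frac{12669850}{407} \approx -31130.0$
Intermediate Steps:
$139 \left(\frac{\left(-18\right) 1}{-407} - 224\right) = 139 \left(\left(-18\right) \left(- \frac{1}{407}\right) - 224\right) = 139 \left(\frac{18}{407} - 224\right) = 139 \left(- \frac{91150}{407}\right) = - \frac{12669850}{407}$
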